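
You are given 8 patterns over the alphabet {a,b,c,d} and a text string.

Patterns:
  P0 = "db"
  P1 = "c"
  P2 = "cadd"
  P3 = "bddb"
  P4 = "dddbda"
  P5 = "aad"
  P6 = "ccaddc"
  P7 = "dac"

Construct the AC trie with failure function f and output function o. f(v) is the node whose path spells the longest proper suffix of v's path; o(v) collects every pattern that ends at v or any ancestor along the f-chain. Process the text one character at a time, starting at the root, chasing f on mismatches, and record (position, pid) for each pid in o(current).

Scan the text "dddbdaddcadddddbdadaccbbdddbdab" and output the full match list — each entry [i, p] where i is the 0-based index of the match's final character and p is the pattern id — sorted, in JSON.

Construct AC machine:
Trie nodes:
  0='ε' goto a→16 b→7 c→3 d→1
  1='d' goto a→24 b→2 d→11
  2='db' goto ·  [P0 ends]
  3='c' goto a→4 c→19  [P1 ends]
  4='ca' goto d→5
  5='cad' goto d→6
  6='cadd' goto ·  [P2 ends]
  7='b' goto d→8
  8='bd' goto d→9
  9='bdd' goto b→10
  10='bddb' goto ·  [P3 ends]
  11='dd' goto d→12
  12='ddd' goto b→13
  13='dddb' goto d→14
  14='dddbd' goto a→15
  15='dddbda' goto ·  [P4 ends]
  16='a' goto a→17
  17='aa' goto d→18
  18='aad' goto ·  [P5 ends]
  19='cc' goto a→20
  20='cca' goto d→21
  21='ccad' goto d→22
  22='ccadd' goto c→23
  23='ccaddc' goto ·  [P6 ends]
  24='da' goto c→25
  25='dac' goto ·  [P7 ends]

BFS fail/out derivation:
  n1('d'): parent n0 fail=0; on 'd' 0 → fail=0;  out ∅∪∅=∅
  n3('c'): parent n0 fail=0; on 'c' 0 → fail=0;  out {1}∪∅={1}
  n7('b'): parent n0 fail=0; on 'b' 0 → fail=0;  out ∅∪∅=∅
  n16('a'): parent n0 fail=0; on 'a' 0 → fail=0;  out ∅∪∅=∅
  n2('db'): parent n1 fail=0; on 'b' 0 → fail=7;  out {0}∪∅={0}
  n4('ca'): parent n3 fail=0; on 'a' 0 → fail=16;  out ∅∪∅=∅
  n8('bd'): parent n7 fail=0; on 'd' 0 → fail=1;  out ∅∪∅=∅
  n11('dd'): parent n1 fail=0; on 'd' 0 → fail=1;  out ∅∪∅=∅
  n17('aa'): parent n16 fail=0; on 'a' 0 → fail=16;  out ∅∪∅=∅
  n19('cc'): parent n3 fail=0; on 'c' 0 → fail=3;  out ∅∪{1}={1}
  n24('da'): parent n1 fail=0; on 'a' 0 → fail=16;  out ∅∪∅=∅
  n5('cad'): parent n4 fail=16; on 'd' 16→0 → fail=1;  out ∅∪∅=∅
  n9('bdd'): parent n8 fail=1; on 'd' 1 → fail=11;  out ∅∪∅=∅
  n12('ddd'): parent n11 fail=1; on 'd' 1 → fail=11;  out ∅∪∅=∅
  n18('aad'): parent n17 fail=16; on 'd' 16→0 → fail=1;  out {5}∪∅={5}
  n20('cca'): parent n19 fail=3; on 'a' 3 → fail=4;  out ∅∪∅=∅
  n25('dac'): parent n24 fail=16; on 'c' 16→0 → fail=3;  out {7}∪{1}={1,7}
  n6('cadd'): parent n5 fail=1; on 'd' 1 → fail=11;  out {2}∪∅={2}
  n10('bddb'): parent n9 fail=11; on 'b' 11→1 → fail=2;  out {3}∪{0}={0,3}
  n13('dddb'): parent n12 fail=11; on 'b' 11→1 → fail=2;  out ∅∪{0}={0}
  n21('ccad'): parent n20 fail=4; on 'd' 4 → fail=5;  out ∅∪∅=∅
  n14('dddbd'): parent n13 fail=2; on 'd' 2→7 → fail=8;  out ∅∪∅=∅
  n22('ccadd'): parent n21 fail=5; on 'd' 5 → fail=6;  out ∅∪{2}={2}
  n15('dddbda'): parent n14 fail=8; on 'a' 8→1 → fail=24;  out {4}∪∅={4}
  n23('ccaddc'): parent n22 fail=6; on 'c' 6→11→1→0 → fail=3;  out {6}∪{1}={1,6}

Text stream:
[0] read 'd'  n0⇒n1
[1] read 'd'  n1⇒n11
[2] read 'd'  n11⇒n12
[3] read 'b'  n12⇒n13  ** P0@[2:3]
[4] read 'd'  n13⇒n14
[5] read 'a'  n14⇒n15  ** P4@[0:5]
[6] read 'd'  n15⇒n1 (via fail)
[7] read 'd'  n1⇒n11
[8] read 'c'  n11⇒n3 (via fail)  ** P1@[8:8]
[9] read 'a'  n3⇒n4
[10] read 'd'  n4⇒n5
[11] read 'd'  n5⇒n6  ** P2@[8:11]
[12] read 'd'  n6⇒n12 (via fail)
[13] read 'd'  n12⇒n12 (via fail)
[14] read 'd'  n12⇒n12 (via fail)
[15] read 'b'  n12⇒n13  ** P0@[14:15]
[16] read 'd'  n13⇒n14
[17] read 'a'  n14⇒n15  ** P4@[12:17]
[18] read 'd'  n15⇒n1 (via fail)
[19] read 'a'  n1⇒n24
[20] read 'c'  n24⇒n25  ** P1@[20:20],P7@[18:20]
[21] read 'c'  n25⇒n19 (via fail)  ** P1@[21:21]
[22] read 'b'  n19⇒n7 (via fail)
[23] read 'b'  n7⇒n7 (via fail)
[24] read 'd'  n7⇒n8
[25] read 'd'  n8⇒n9
[26] read 'd'  n9⇒n12 (via fail)
[27] read 'b'  n12⇒n13  ** P0@[26:27]
[28] read 'd'  n13⇒n14
[29] read 'a'  n14⇒n15  ** P4@[24:29]
[30] read 'b'  n15⇒n7 (via fail)

All matches (sorted): [[3,0],[5,4],[8,1],[11,2],[15,0],[17,4],[20,1],[20,7],[21,1],[27,0],[29,4]]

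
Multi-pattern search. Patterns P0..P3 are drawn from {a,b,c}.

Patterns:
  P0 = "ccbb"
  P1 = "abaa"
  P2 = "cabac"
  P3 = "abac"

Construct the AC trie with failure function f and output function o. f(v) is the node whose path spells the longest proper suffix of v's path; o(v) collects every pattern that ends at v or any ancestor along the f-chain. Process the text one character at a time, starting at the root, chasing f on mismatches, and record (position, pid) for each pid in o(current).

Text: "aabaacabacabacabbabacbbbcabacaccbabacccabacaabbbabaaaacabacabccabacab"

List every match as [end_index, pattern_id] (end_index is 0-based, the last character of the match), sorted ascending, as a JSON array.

Construct AC machine:
Trie nodes:
  n0 'ε': a→5 c→1
  n1 'c': a→9 c→2
  n2 'cc': b→3
  n3 'ccb': b→4
  n4 'ccbb': ·  [P0 ends]
  n5 'a': b→6
  n6 'ab': a→7
  n7 'aba': a→8 c→13
  n8 'abaa': ·  [P1 ends]
  n9 'ca': b→10
  n10 'cab': a→11
  n11 'caba': c→12
  n12 'cabac': ·  [P2 ends]
  n13 'abac': ·  [P3 ends]

Failure links (BFS by depth):
  n1('c'): parent n0 fail=0; on 'c' 0 → fail=0;  out ∅∪∅=∅
  n5('a'): parent n0 fail=0; on 'a' 0 → fail=0;  out ∅∪∅=∅
  n2('cc'): parent n1 fail=0; on 'c' 0 → fail=1;  out ∅∪∅=∅
  n6('ab'): parent n5 fail=0; on 'b' 0 → fail=0;  out ∅∪∅=∅
  n9('ca'): parent n1 fail=0; on 'a' 0 → fail=5;  out ∅∪∅=∅
  n3('ccb'): parent n2 fail=1; on 'b' 1→0 → fail=0;  out ∅∪∅=∅
  n7('aba'): parent n6 fail=0; on 'a' 0 → fail=5;  out ∅∪∅=∅
  n10('cab'): parent n9 fail=5; on 'b' 5 → fail=6;  out ∅∪∅=∅
  n4('ccbb'): parent n3 fail=0; on 'b' 0 → fail=0;  out {0}∪∅={0}
  n8('abaa'): parent n7 fail=5; on 'a' 5→0 → fail=5;  out {1}∪∅={1}
  n11('caba'): parent n10 fail=6; on 'a' 6 → fail=7;  out ∅∪∅=∅
  n13('abac'): parent n7 fail=5; on 'c' 5→0 → fail=1;  out {3}∪∅={3}
  n12('cabac'): parent n11 fail=7; on 'c' 7 → fail=13;  out {2}∪{3}={2,3}

Text stream:
[0] read 'a'  n0⇒n5
[1] read 'a'  n5⇒n5 (via fail)
[2] read 'b'  n5⇒n6
[3] read 'a'  n6⇒n7
[4] read 'a'  n7⇒n8  emit P1@[1:4]
[5] read 'c'  n8⇒n1 (via fail)
[6] read 'a'  n1⇒n9
[7] read 'b'  n9⇒n10
[8] read 'a'  n10⇒n11
[9] read 'c'  n11⇒n12  emit P2@[5:9],P3@[6:9]
[10] read 'a'  n12⇒n9 (via fail)
[11] read 'b'  n9⇒n10
[12] read 'a'  n10⇒n11
[13] read 'c'  n11⇒n12  emit P2@[9:13],P3@[10:13]
[14] read 'a'  n12⇒n9 (via fail)
[15] read 'b'  n9⇒n10
[16] read 'b'  n10⇒n0 (via fail)
[17] read 'a'  n0⇒n5
[18] read 'b'  n5⇒n6
[19] read 'a'  n6⇒n7
[20] read 'c'  n7⇒n13  emit P3@[17:20]
[21] read 'b'  n13⇒n0 (via fail)
[22] read 'b'  n0⇒n0
[23] read 'b'  n0⇒n0
[24] read 'c'  n0⇒n1
[25] read 'a'  n1⇒n9
[26] read 'b'  n9⇒n10
[27] read 'a'  n10⇒n11
[28] read 'c'  n11⇒n12  emit P2@[24:28],P3@[25:28]
[29] read 'a'  n12⇒n9 (via fail)
[30] read 'c'  n9⇒n1 (via fail)
[31] read 'c'  n1⇒n2
[32] read 'b'  n2⇒n3
[33] read 'a'  n3⇒n5 (via fail)
[34] read 'b'  n5⇒n6
[35] read 'a'  n6⇒n7
[36] read 'c'  n7⇒n13  emit P3@[33:36]
[37] read 'c'  n13⇒n2 (via fail)
[38] read 'c'  n2⇒n2 (via fail)
[39] read 'a'  n2⇒n9 (via fail)
[40] read 'b'  n9⇒n10
[41] read 'a'  n10⇒n11
[42] read 'c'  n11⇒n12  emit P2@[38:42],P3@[39:42]
[43] read 'a'  n12⇒n9 (via fail)
[44] read 'a'  n9⇒n5 (via fail)
[45] read 'b'  n5⇒n6
[46] read 'b'  n6⇒n0 (via fail)
[47] read 'b'  n0⇒n0
[48] read 'a'  n0⇒n5
[49] read 'b'  n5⇒n6
[50] read 'a'  n6⇒n7
[51] read 'a'  n7⇒n8  emit P1@[48:51]
[52] read 'a'  n8⇒n5 (via fail)
[53] read 'a'  n5⇒n5 (via fail)
[54] read 'c'  n5⇒n1 (via fail)
[55] read 'a'  n1⇒n9
[56] read 'b'  n9⇒n10
[57] read 'a'  n10⇒n11
[58] read 'c'  n11⇒n12  emit P2@[54:58],P3@[55:58]
[59] read 'a'  n12⇒n9 (via fail)
[60] read 'b'  n9⇒n10
[61] read 'c'  n10⇒n1 (via fail)
[62] read 'c'  n1⇒n2
[63] read 'a'  n2⇒n9 (via fail)
[64] read 'b'  n9⇒n10
[65] read 'a'  n10⇒n11
[66] read 'c'  n11⇒n12  emit P2@[62:66],P3@[63:66]
[67] read 'a'  n12⇒n9 (via fail)
[68] read 'b'  n9⇒n10

Result: [[4,1],[9,2],[9,3],[13,2],[13,3],[20,3],[28,2],[28,3],[36,3],[42,2],[42,3],[51,1],[58,2],[58,3],[66,2],[66,3]]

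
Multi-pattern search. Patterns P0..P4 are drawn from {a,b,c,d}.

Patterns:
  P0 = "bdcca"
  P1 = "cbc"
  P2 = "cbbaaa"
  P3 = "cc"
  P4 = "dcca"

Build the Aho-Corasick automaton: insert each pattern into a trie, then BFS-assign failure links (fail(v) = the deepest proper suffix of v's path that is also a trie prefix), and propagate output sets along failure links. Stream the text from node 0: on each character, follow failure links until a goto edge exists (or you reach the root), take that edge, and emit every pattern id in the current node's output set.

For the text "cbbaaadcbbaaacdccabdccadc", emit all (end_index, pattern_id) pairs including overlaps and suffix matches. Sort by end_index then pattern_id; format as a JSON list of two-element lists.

Build:
Trie (insert patterns):
  n0 'ε': b→1 c→6 d→14
  n1 'b': d→2
  n2 'bd': c→3
  n3 'bdc': c→4
  n4 'bdcc': a→5
  n5 'bdcca': ·  ←P0
  n6 'c': b→7 c→13
  n7 'cb': b→9 c→8
  n8 'cbc': ·  ←P1
  n9 'cbb': a→10
  n10 'cbba': a→11
  n11 'cbbaa': a→12
  n12 'cbbaaa': ·  ←P2
  n13 'cc': ·  ←P3
  n14 'd': c→15
  n15 'dc': c→16
  n16 'dcc': a→17
  n17 'dcca': ·  ←P4

BFS fail/out derivation:
  fail(1) 'b': from fail(0)=0 chase 'b': 0 ⇒ 0;  out=∅∪out(0)=∅
  fail(6) 'c': from fail(0)=0 chase 'c': 0 ⇒ 0;  out=∅∪out(0)=∅
  fail(14) 'd': from fail(0)=0 chase 'd': 0 ⇒ 0;  out=∅∪out(0)=∅
  fail(2) 'bd': from fail(1)=0 chase 'd': 0 ⇒ 14;  out=∅∪out(14)=∅
  fail(7) 'cb': from fail(6)=0 chase 'b': 0 ⇒ 1;  out=∅∪out(1)=∅
  fail(13) 'cc': from fail(6)=0 chase 'c': 0 ⇒ 6;  out={3}∪out(6)={3}
  fail(15) 'dc': from fail(14)=0 chase 'c': 0 ⇒ 6;  out=∅∪out(6)=∅
  fail(3) 'bdc': from fail(2)=14 chase 'c': 14 ⇒ 15;  out=∅∪out(15)=∅
  fail(8) 'cbc': from fail(7)=1 chase 'c': 1→0 ⇒ 6;  out={1}∪out(6)={1}
  fail(9) 'cbb': from fail(7)=1 chase 'b': 1→0 ⇒ 1;  out=∅∪out(1)=∅
  fail(16) 'dcc': from fail(15)=6 chase 'c': 6 ⇒ 13;  out=∅∪out(13)={3}
  fail(4) 'bdcc': from fail(3)=15 chase 'c': 15 ⇒ 16;  out=∅∪out(16)={3}
  fail(10) 'cbba': from fail(9)=1 chase 'a': 1→0 ⇒ 0;  out=∅∪out(0)=∅
  fail(17) 'dcca': from fail(16)=13 chase 'a': 13→6→0 ⇒ 0;  out={4}∪out(0)={4}
  fail(5) 'bdcca': from fail(4)=16 chase 'a': 16 ⇒ 17;  out={0}∪out(17)={0,4}
  fail(11) 'cbbaa': from fail(10)=0 chase 'a': 0 ⇒ 0;  out=∅∪out(0)=∅
  fail(12) 'cbbaaa': from fail(11)=0 chase 'a': 0 ⇒ 0;  out={2}∪out(0)={2}

Scan:
pos 0 'c': at 6
pos 1 'b': at 7
pos 2 'b': at 9
pos 3 'a': at 10
pos 4 'a': at 11
pos 5 'a': at 12  → match P2@[0:5]
pos 6 'd': at 14 (fail-walked)
pos 7 'c': at 15
pos 8 'b': at 7 (fail-walked)
pos 9 'b': at 9
pos 10 'a': at 10
pos 11 'a': at 11
pos 12 'a': at 12  → match P2@[7:12]
pos 13 'c': at 6 (fail-walked)
pos 14 'd': at 14 (fail-walked)
pos 15 'c': at 15
pos 16 'c': at 16  → match P3@[15:16]
pos 17 'a': at 17  → match P4@[14:17]
pos 18 'b': at 1 (fail-walked)
pos 19 'd': at 2
pos 20 'c': at 3
pos 21 'c': at 4  → match P3@[20:21]
pos 22 'a': at 5  → match P0@[18:22],P4@[19:22]
pos 23 'd': at 14 (fail-walked)
pos 24 'c': at 15

All matches (sorted): [[5,2],[12,2],[16,3],[17,4],[21,3],[22,0],[22,4]]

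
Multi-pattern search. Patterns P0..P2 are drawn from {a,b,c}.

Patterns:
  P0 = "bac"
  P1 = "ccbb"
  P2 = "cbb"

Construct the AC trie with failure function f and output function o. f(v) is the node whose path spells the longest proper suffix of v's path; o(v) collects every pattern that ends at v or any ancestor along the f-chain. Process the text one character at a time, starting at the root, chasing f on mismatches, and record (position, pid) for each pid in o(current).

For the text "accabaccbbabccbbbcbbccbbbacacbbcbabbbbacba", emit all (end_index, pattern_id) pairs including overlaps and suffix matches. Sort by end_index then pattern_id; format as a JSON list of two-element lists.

Build automaton:
Trie (insert patterns):
  n0 'ε': b→1 c→4
  n1 'b': a→2
  n2 'ba': c→3
  n3 'bac': ·  [P0 ends]
  n4 'c': b→8 c→5
  n5 'cc': b→6
  n6 'ccb': b→7
  n7 'ccbb': ·  [P1 ends]
  n8 'cb': b→9
  n9 'cbb': ·  [P2 ends]

BFS fail/out derivation:
  n1('b'): parent n0 fail=0; on 'b' 0 → fail=0;  out ∅∪∅=∅
  n4('c'): parent n0 fail=0; on 'c' 0 → fail=0;  out ∅∪∅=∅
  n2('ba'): parent n1 fail=0; on 'a' 0 → fail=0;  out ∅∪∅=∅
  n5('cc'): parent n4 fail=0; on 'c' 0 → fail=4;  out ∅∪∅=∅
  n8('cb'): parent n4 fail=0; on 'b' 0 → fail=1;  out ∅∪∅=∅
  n3('bac'): parent n2 fail=0; on 'c' 0 → fail=4;  out {0}∪∅={0}
  n6('ccb'): parent n5 fail=4; on 'b' 4 → fail=8;  out ∅∪∅=∅
  n9('cbb'): parent n8 fail=1; on 'b' 1→0 → fail=1;  out {2}∪∅={2}
  n7('ccbb'): parent n6 fail=8; on 'b' 8 → fail=9;  out {1}∪{2}={1,2}

Text stream:
[0] read 'a'  n0⇒n0
[1] read 'c'  n0⇒n4
[2] read 'c'  n4⇒n5
[3] read 'a'  n5⇒n0 (via fail)
[4] read 'b'  n0⇒n1
[5] read 'a'  n1⇒n2
[6] read 'c'  n2⇒n3  → match P0@[4:6]
[7] read 'c'  n3⇒n5 (via fail)
[8] read 'b'  n5⇒n6
[9] read 'b'  n6⇒n7  → match P1@[6:9],P2@[7:9]
[10] read 'a'  n7⇒n2 (via fail)
[11] read 'b'  n2⇒n1 (via fail)
[12] read 'c'  n1⇒n4 (via fail)
[13] read 'c'  n4⇒n5
[14] read 'b'  n5⇒n6
[15] read 'b'  n6⇒n7  → match P1@[12:15],P2@[13:15]
[16] read 'b'  n7⇒n1 (via fail)
[17] read 'c'  n1⇒n4 (via fail)
[18] read 'b'  n4⇒n8
[19] read 'b'  n8⇒n9  → match P2@[17:19]
[20] read 'c'  n9⇒n4 (via fail)
[21] read 'c'  n4⇒n5
[22] read 'b'  n5⇒n6
[23] read 'b'  n6⇒n7  → match P1@[20:23],P2@[21:23]
[24] read 'b'  n7⇒n1 (via fail)
[25] read 'a'  n1⇒n2
[26] read 'c'  n2⇒n3  → match P0@[24:26]
[27] read 'a'  n3⇒n0 (via fail)
[28] read 'c'  n0⇒n4
[29] read 'b'  n4⇒n8
[30] read 'b'  n8⇒n9  → match P2@[28:30]
[31] read 'c'  n9⇒n4 (via fail)
[32] read 'b'  n4⇒n8
[33] read 'a'  n8⇒n2 (via fail)
[34] read 'b'  n2⇒n1 (via fail)
[35] read 'b'  n1⇒n1 (via fail)
[36] read 'b'  n1⇒n1 (via fail)
[37] read 'b'  n1⇒n1 (via fail)
[38] read 'a'  n1⇒n2
[39] read 'c'  n2⇒n3  → match P0@[37:39]
[40] read 'b'  n3⇒n8 (via fail)
[41] read 'a'  n8⇒n2 (via fail)

Result: [[6,0],[9,1],[9,2],[15,1],[15,2],[19,2],[23,1],[23,2],[26,0],[30,2],[39,0]]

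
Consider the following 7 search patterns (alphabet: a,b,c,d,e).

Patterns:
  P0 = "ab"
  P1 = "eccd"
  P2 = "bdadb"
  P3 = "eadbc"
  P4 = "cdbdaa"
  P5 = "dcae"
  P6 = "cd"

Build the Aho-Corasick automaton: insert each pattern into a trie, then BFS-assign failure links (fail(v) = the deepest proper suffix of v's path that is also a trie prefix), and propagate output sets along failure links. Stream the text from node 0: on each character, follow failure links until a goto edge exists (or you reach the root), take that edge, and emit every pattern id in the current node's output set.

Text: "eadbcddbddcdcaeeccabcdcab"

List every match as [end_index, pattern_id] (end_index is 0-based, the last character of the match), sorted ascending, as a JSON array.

Build:
Trie (insert patterns):
  0='ε' goto a→1 b→7 c→16 d→22 e→3
  1='a' goto b→2
  2='ab' goto ·  [P0 ends]
  3='e' goto a→12 c→4
  4='ec' goto c→5
  5='ecc' goto d→6
  6='eccd' goto ·  [P1 ends]
  7='b' goto d→8
  8='bd' goto a→9
  9='bda' goto d→10
  10='bdad' goto b→11
  11='bdadb' goto ·  [P2 ends]
  12='ea' goto d→13
  13='ead' goto b→14
  14='eadb' goto c→15
  15='eadbc' goto ·  [P3 ends]
  16='c' goto d→17
  17='cd' goto b→18  [P6 ends]
  18='cdb' goto d→19
  19='cdbd' goto a→20
  20='cdbda' goto a→21
  21='cdbdaa' goto ·  [P4 ends]
  22='d' goto c→23
  23='dc' goto a→24
  24='dca' goto e→25
  25='dcae' goto ·  [P5 ends]

Failure links (BFS by depth):
  fail(1) 'a': from fail(0)=0 chase 'a': 0 ⇒ 0;  out=∅∪out(0)=∅
  fail(3) 'e': from fail(0)=0 chase 'e': 0 ⇒ 0;  out=∅∪out(0)=∅
  fail(7) 'b': from fail(0)=0 chase 'b': 0 ⇒ 0;  out=∅∪out(0)=∅
  fail(16) 'c': from fail(0)=0 chase 'c': 0 ⇒ 0;  out=∅∪out(0)=∅
  fail(22) 'd': from fail(0)=0 chase 'd': 0 ⇒ 0;  out=∅∪out(0)=∅
  fail(2) 'ab': from fail(1)=0 chase 'b': 0 ⇒ 7;  out={0}∪out(7)={0}
  fail(4) 'ec': from fail(3)=0 chase 'c': 0 ⇒ 16;  out=∅∪out(16)=∅
  fail(8) 'bd': from fail(7)=0 chase 'd': 0 ⇒ 22;  out=∅∪out(22)=∅
  fail(12) 'ea': from fail(3)=0 chase 'a': 0 ⇒ 1;  out=∅∪out(1)=∅
  fail(17) 'cd': from fail(16)=0 chase 'd': 0 ⇒ 22;  out={6}∪out(22)={6}
  fail(23) 'dc': from fail(22)=0 chase 'c': 0 ⇒ 16;  out=∅∪out(16)=∅
  fail(5) 'ecc': from fail(4)=16 chase 'c': 16→0 ⇒ 16;  out=∅∪out(16)=∅
  fail(9) 'bda': from fail(8)=22 chase 'a': 22→0 ⇒ 1;  out=∅∪out(1)=∅
  fail(13) 'ead': from fail(12)=1 chase 'd': 1→0 ⇒ 22;  out=∅∪out(22)=∅
  fail(18) 'cdb': from fail(17)=22 chase 'b': 22→0 ⇒ 7;  out=∅∪out(7)=∅
  fail(24) 'dca': from fail(23)=16 chase 'a': 16→0 ⇒ 1;  out=∅∪out(1)=∅
  fail(6) 'eccd': from fail(5)=16 chase 'd': 16 ⇒ 17;  out={1}∪out(17)={1,6}
  fail(10) 'bdad': from fail(9)=1 chase 'd': 1→0 ⇒ 22;  out=∅∪out(22)=∅
  fail(14) 'eadb': from fail(13)=22 chase 'b': 22→0 ⇒ 7;  out=∅∪out(7)=∅
  fail(19) 'cdbd': from fail(18)=7 chase 'd': 7 ⇒ 8;  out=∅∪out(8)=∅
  fail(25) 'dcae': from fail(24)=1 chase 'e': 1→0 ⇒ 3;  out={5}∪out(3)={5}
  fail(11) 'bdadb': from fail(10)=22 chase 'b': 22→0 ⇒ 7;  out={2}∪out(7)={2}
  fail(15) 'eadbc': from fail(14)=7 chase 'c': 7→0 ⇒ 16;  out={3}∪out(16)={3}
  fail(20) 'cdbda': from fail(19)=8 chase 'a': 8 ⇒ 9;  out=∅∪out(9)=∅
  fail(21) 'cdbdaa': from fail(20)=9 chase 'a': 9→1→0 ⇒ 1;  out={4}∪out(1)={4}

Text stream:
[0] read 'e'  n0⇒n3
[1] read 'a'  n3⇒n12
[2] read 'd'  n12⇒n13
[3] read 'b'  n13⇒n14
[4] read 'c'  n14⇒n15  ** P3@[0:4]
[5] read 'd'  n15⇒n17 ·f  ** P6@[4:5]
[6] read 'd'  n17⇒n22 ·f
[7] read 'b'  n22⇒n7 ·f
[8] read 'd'  n7⇒n8
[9] read 'd'  n8⇒n22 ·f
[10] read 'c'  n22⇒n23
[11] read 'd'  n23⇒n17 ·f  ** P6@[10:11]
[12] read 'c'  n17⇒n23 ·f
[13] read 'a'  n23⇒n24
[14] read 'e'  n24⇒n25  ** P5@[11:14]
[15] read 'e'  n25⇒n3 ·f
[16] read 'c'  n3⇒n4
[17] read 'c'  n4⇒n5
[18] read 'a'  n5⇒n1 ·f
[19] read 'b'  n1⇒n2  ** P0@[18:19]
[20] read 'c'  n2⇒n16 ·f
[21] read 'd'  n16⇒n17  ** P6@[20:21]
[22] read 'c'  n17⇒n23 ·f
[23] read 'a'  n23⇒n24
[24] read 'b'  n24⇒n2 ·f  ** P0@[23:24]

Result: [[4,3],[5,6],[11,6],[14,5],[19,0],[21,6],[24,0]]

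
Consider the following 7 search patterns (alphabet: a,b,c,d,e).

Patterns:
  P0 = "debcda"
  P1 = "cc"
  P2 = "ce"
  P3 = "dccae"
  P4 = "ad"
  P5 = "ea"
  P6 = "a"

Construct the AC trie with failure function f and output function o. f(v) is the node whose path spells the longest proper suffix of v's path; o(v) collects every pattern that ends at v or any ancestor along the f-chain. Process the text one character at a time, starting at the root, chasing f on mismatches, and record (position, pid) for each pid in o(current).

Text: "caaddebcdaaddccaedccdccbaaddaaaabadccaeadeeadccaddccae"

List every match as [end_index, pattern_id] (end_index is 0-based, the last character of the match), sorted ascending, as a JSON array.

Build:
Trie (insert patterns):
  n0 'ε': a→14 c→7 d→1 e→16
  n1 'd': c→10 e→2
  n2 'de': b→3
  n3 'deb': c→4
  n4 'debc': d→5
  n5 'debcd': a→6
  n6 'debcda': ·  ←P0
  n7 'c': c→8 e→9
  n8 'cc': ·  ←P1
  n9 'ce': ·  ←P2
  n10 'dc': c→11
  n11 'dcc': a→12
  n12 'dcca': e→13
  n13 'dccae': ·  ←P3
  n14 'a': d→15  ←P6
  n15 'ad': ·  ←P4
  n16 'e': a→17
  n17 'ea': ·  ←P5

Failure links (BFS by depth):
  n1('d'): parent n0 fail=0; on 'd' 0 → fail=0;  out ∅∪∅=∅
  n7('c'): parent n0 fail=0; on 'c' 0 → fail=0;  out ∅∪∅=∅
  n14('a'): parent n0 fail=0; on 'a' 0 → fail=0;  out {6}∪∅={6}
  n16('e'): parent n0 fail=0; on 'e' 0 → fail=0;  out ∅∪∅=∅
  n2('de'): parent n1 fail=0; on 'e' 0 → fail=16;  out ∅∪∅=∅
  n8('cc'): parent n7 fail=0; on 'c' 0 → fail=7;  out {1}∪∅={1}
  n9('ce'): parent n7 fail=0; on 'e' 0 → fail=16;  out {2}∪∅={2}
  n10('dc'): parent n1 fail=0; on 'c' 0 → fail=7;  out ∅∪∅=∅
  n15('ad'): parent n14 fail=0; on 'd' 0 → fail=1;  out {4}∪∅={4}
  n17('ea'): parent n16 fail=0; on 'a' 0 → fail=14;  out {5}∪{6}={5,6}
  n3('deb'): parent n2 fail=16; on 'b' 16→0 → fail=0;  out ∅∪∅=∅
  n11('dcc'): parent n10 fail=7; on 'c' 7 → fail=8;  out ∅∪{1}={1}
  n4('debc'): parent n3 fail=0; on 'c' 0 → fail=7;  out ∅∪∅=∅
  n12('dcca'): parent n11 fail=8; on 'a' 8→7→0 → fail=14;  out ∅∪{6}={6}
  n5('debcd'): parent n4 fail=7; on 'd' 7→0 → fail=1;  out ∅∪∅=∅
  n13('dccae'): parent n12 fail=14; on 'e' 14→0 → fail=16;  out {3}∪∅={3}
  n6('debcda'): parent n5 fail=1; on 'a' 1→0 → fail=14;  out {0}∪{6}={0,6}

Scan:
[0] read 'c'  n0⇒n7
[1] read 'a'  n7⇒n14 (via fail)  ** P6@[1:1]
[2] read 'a'  n14⇒n14 (via fail)  ** P6@[2:2]
[3] read 'd'  n14⇒n15  ** P4@[2:3]
[4] read 'd'  n15⇒n1 (via fail)
[5] read 'e'  n1⇒n2
[6] read 'b'  n2⇒n3
[7] read 'c'  n3⇒n4
[8] read 'd'  n4⇒n5
[9] read 'a'  n5⇒n6  ** P0@[4:9],P6@[9:9]
[10] read 'a'  n6⇒n14 (via fail)  ** P6@[10:10]
[11] read 'd'  n14⇒n15  ** P4@[10:11]
[12] read 'd'  n15⇒n1 (via fail)
[13] read 'c'  n1⇒n10
[14] read 'c'  n10⇒n11  ** P1@[13:14]
[15] read 'a'  n11⇒n12  ** P6@[15:15]
[16] read 'e'  n12⇒n13  ** P3@[12:16]
[17] read 'd'  n13⇒n1 (via fail)
[18] read 'c'  n1⇒n10
[19] read 'c'  n10⇒n11  ** P1@[18:19]
[20] read 'd'  n11⇒n1 (via fail)
[21] read 'c'  n1⇒n10
[22] read 'c'  n10⇒n11  ** P1@[21:22]
[23] read 'b'  n11⇒n0 (via fail)
[24] read 'a'  n0⇒n14  ** P6@[24:24]
[25] read 'a'  n14⇒n14 (via fail)  ** P6@[25:25]
[26] read 'd'  n14⇒n15  ** P4@[25:26]
[27] read 'd'  n15⇒n1 (via fail)
[28] read 'a'  n1⇒n14 (via fail)  ** P6@[28:28]
[29] read 'a'  n14⇒n14 (via fail)  ** P6@[29:29]
[30] read 'a'  n14⇒n14 (via fail)  ** P6@[30:30]
[31] read 'a'  n14⇒n14 (via fail)  ** P6@[31:31]
[32] read 'b'  n14⇒n0 (via fail)
[33] read 'a'  n0⇒n14  ** P6@[33:33]
[34] read 'd'  n14⇒n15  ** P4@[33:34]
[35] read 'c'  n15⇒n10 (via fail)
[36] read 'c'  n10⇒n11  ** P1@[35:36]
[37] read 'a'  n11⇒n12  ** P6@[37:37]
[38] read 'e'  n12⇒n13  ** P3@[34:38]
[39] read 'a'  n13⇒n17 (via fail)  ** P5@[38:39],P6@[39:39]
[40] read 'd'  n17⇒n15 (via fail)  ** P4@[39:40]
[41] read 'e'  n15⇒n2 (via fail)
[42] read 'e'  n2⇒n16 (via fail)
[43] read 'a'  n16⇒n17  ** P5@[42:43],P6@[43:43]
[44] read 'd'  n17⇒n15 (via fail)  ** P4@[43:44]
[45] read 'c'  n15⇒n10 (via fail)
[46] read 'c'  n10⇒n11  ** P1@[45:46]
[47] read 'a'  n11⇒n12  ** P6@[47:47]
[48] read 'd'  n12⇒n15 (via fail)  ** P4@[47:48]
[49] read 'd'  n15⇒n1 (via fail)
[50] read 'c'  n1⇒n10
[51] read 'c'  n10⇒n11  ** P1@[50:51]
[52] read 'a'  n11⇒n12  ** P6@[52:52]
[53] read 'e'  n12⇒n13  ** P3@[49:53]

All matches (sorted): [[1,6],[2,6],[3,4],[9,0],[9,6],[10,6],[11,4],[14,1],[15,6],[16,3],[19,1],[22,1],[24,6],[25,6],[26,4],[28,6],[29,6],[30,6],[31,6],[33,6],[34,4],[36,1],[37,6],[38,3],[39,5],[39,6],[40,4],[43,5],[43,6],[44,4],[46,1],[47,6],[48,4],[51,1],[52,6],[53,3]]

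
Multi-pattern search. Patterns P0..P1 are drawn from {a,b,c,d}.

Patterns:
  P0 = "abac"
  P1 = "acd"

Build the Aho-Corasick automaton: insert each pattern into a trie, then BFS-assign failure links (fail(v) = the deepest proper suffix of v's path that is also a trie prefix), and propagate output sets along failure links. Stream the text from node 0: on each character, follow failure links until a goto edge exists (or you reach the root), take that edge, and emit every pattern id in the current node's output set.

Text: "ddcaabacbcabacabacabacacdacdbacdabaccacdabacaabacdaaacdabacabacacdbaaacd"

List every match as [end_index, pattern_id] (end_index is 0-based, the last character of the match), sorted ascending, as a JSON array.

Build:
Trie (insert patterns):
  n0 'ε': a→1
  n1 'a': b→2 c→5
  n2 'ab': a→3
  n3 'aba': c→4
  n4 'abac': ·  ←P0
  n5 'ac': d→6
  n6 'acd': ·  ←P1

BFS fail/out derivation:
  n1('a'): parent n0 fail=0; on 'a' 0 → fail=0;  out ∅∪∅=∅
  n2('ab'): parent n1 fail=0; on 'b' 0 → fail=0;  out ∅∪∅=∅
  n5('ac'): parent n1 fail=0; on 'c' 0 → fail=0;  out ∅∪∅=∅
  n3('aba'): parent n2 fail=0; on 'a' 0 → fail=1;  out ∅∪∅=∅
  n6('acd'): parent n5 fail=0; on 'd' 0 → fail=0;  out {1}∪∅={1}
  n4('abac'): parent n3 fail=1; on 'c' 1 → fail=5;  out {0}∪∅={0}

Scan:
pos 0 'd': at 0
pos 1 'd': at 0
pos 2 'c': at 0
pos 3 'a': at 1
pos 4 'a': at 1 ·f
pos 5 'b': at 2
pos 6 'a': at 3
pos 7 'c': at 4  emit P0@[4:7]
pos 8 'b': at 0 ·f
pos 9 'c': at 0
pos 10 'a': at 1
pos 11 'b': at 2
pos 12 'a': at 3
pos 13 'c': at 4  emit P0@[10:13]
pos 14 'a': at 1 ·f
pos 15 'b': at 2
pos 16 'a': at 3
pos 17 'c': at 4  emit P0@[14:17]
pos 18 'a': at 1 ·f
pos 19 'b': at 2
pos 20 'a': at 3
pos 21 'c': at 4  emit P0@[18:21]
pos 22 'a': at 1 ·f
pos 23 'c': at 5
pos 24 'd': at 6  emit P1@[22:24]
pos 25 'a': at 1 ·f
pos 26 'c': at 5
pos 27 'd': at 6  emit P1@[25:27]
pos 28 'b': at 0 ·f
pos 29 'a': at 1
pos 30 'c': at 5
pos 31 'd': at 6  emit P1@[29:31]
pos 32 'a': at 1 ·f
pos 33 'b': at 2
pos 34 'a': at 3
pos 35 'c': at 4  emit P0@[32:35]
pos 36 'c': at 0 ·f
pos 37 'a': at 1
pos 38 'c': at 5
pos 39 'd': at 6  emit P1@[37:39]
pos 40 'a': at 1 ·f
pos 41 'b': at 2
pos 42 'a': at 3
pos 43 'c': at 4  emit P0@[40:43]
pos 44 'a': at 1 ·f
pos 45 'a': at 1 ·f
pos 46 'b': at 2
pos 47 'a': at 3
pos 48 'c': at 4  emit P0@[45:48]
pos 49 'd': at 6 ·f  emit P1@[47:49]
pos 50 'a': at 1 ·f
pos 51 'a': at 1 ·f
pos 52 'a': at 1 ·f
pos 53 'c': at 5
pos 54 'd': at 6  emit P1@[52:54]
pos 55 'a': at 1 ·f
pos 56 'b': at 2
pos 57 'a': at 3
pos 58 'c': at 4  emit P0@[55:58]
pos 59 'a': at 1 ·f
pos 60 'b': at 2
pos 61 'a': at 3
pos 62 'c': at 4  emit P0@[59:62]
pos 63 'a': at 1 ·f
pos 64 'c': at 5
pos 65 'd': at 6  emit P1@[63:65]
pos 66 'b': at 0 ·f
pos 67 'a': at 1
pos 68 'a': at 1 ·f
pos 69 'a': at 1 ·f
pos 70 'c': at 5
pos 71 'd': at 6  emit P1@[69:71]

Matches: [[7,0],[13,0],[17,0],[21,0],[24,1],[27,1],[31,1],[35,0],[39,1],[43,0],[48,0],[49,1],[54,1],[58,0],[62,0],[65,1],[71,1]]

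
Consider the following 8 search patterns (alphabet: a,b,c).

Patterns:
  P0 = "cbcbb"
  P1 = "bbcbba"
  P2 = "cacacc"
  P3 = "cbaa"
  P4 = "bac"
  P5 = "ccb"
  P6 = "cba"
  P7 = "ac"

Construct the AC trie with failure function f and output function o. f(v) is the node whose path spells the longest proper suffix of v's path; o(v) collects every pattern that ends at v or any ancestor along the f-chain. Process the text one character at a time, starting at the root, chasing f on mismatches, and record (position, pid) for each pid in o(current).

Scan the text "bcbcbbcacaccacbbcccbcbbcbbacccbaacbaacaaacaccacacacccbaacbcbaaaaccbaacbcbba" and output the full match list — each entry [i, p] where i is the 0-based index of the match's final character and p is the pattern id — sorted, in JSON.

Construct AC machine:
Trie nodes:
  n0 'ε': a→23 b→6 c→1
  n1 'c': a→12 b→2 c→21
  n2 'cb': a→17 c→3
  n3 'cbc': b→4
  n4 'cbcb': b→5
  n5 'cbcbb': ·  [P0 ends]
  n6 'b': a→19 b→7
  n7 'bb': c→8
  n8 'bbc': b→9
  n9 'bbcb': b→10
  n10 'bbcbb': a→11
  n11 'bbcbba': ·  [P1 ends]
  n12 'ca': c→13
  n13 'cac': a→14
  n14 'caca': c→15
  n15 'cacac': c→16
  n16 'cacacc': ·  [P2 ends]
  n17 'cba': a→18  [P6 ends]
  n18 'cbaa': ·  [P3 ends]
  n19 'ba': c→20
  n20 'bac': ·  [P4 ends]
  n21 'cc': b→22
  n22 'ccb': ·  [P5 ends]
  n23 'a': c→24
  n24 'ac': ·  [P7 ends]

Failure links (BFS by depth):
  fail(1) 'c': from fail(0)=0 chase 'c': 0 ⇒ 0;  out=∅∪out(0)=∅
  fail(6) 'b': from fail(0)=0 chase 'b': 0 ⇒ 0;  out=∅∪out(0)=∅
  fail(23) 'a': from fail(0)=0 chase 'a': 0 ⇒ 0;  out=∅∪out(0)=∅
  fail(2) 'cb': from fail(1)=0 chase 'b': 0 ⇒ 6;  out=∅∪out(6)=∅
  fail(7) 'bb': from fail(6)=0 chase 'b': 0 ⇒ 6;  out=∅∪out(6)=∅
  fail(12) 'ca': from fail(1)=0 chase 'a': 0 ⇒ 23;  out=∅∪out(23)=∅
  fail(19) 'ba': from fail(6)=0 chase 'a': 0 ⇒ 23;  out=∅∪out(23)=∅
  fail(21) 'cc': from fail(1)=0 chase 'c': 0 ⇒ 1;  out=∅∪out(1)=∅
  fail(24) 'ac': from fail(23)=0 chase 'c': 0 ⇒ 1;  out={7}∪out(1)={7}
  fail(3) 'cbc': from fail(2)=6 chase 'c': 6→0 ⇒ 1;  out=∅∪out(1)=∅
  fail(8) 'bbc': from fail(7)=6 chase 'c': 6→0 ⇒ 1;  out=∅∪out(1)=∅
  fail(13) 'cac': from fail(12)=23 chase 'c': 23 ⇒ 24;  out=∅∪out(24)={7}
  fail(17) 'cba': from fail(2)=6 chase 'a': 6 ⇒ 19;  out={6}∪out(19)={6}
  fail(20) 'bac': from fail(19)=23 chase 'c': 23 ⇒ 24;  out={4}∪out(24)={4,7}
  fail(22) 'ccb': from fail(21)=1 chase 'b': 1 ⇒ 2;  out={5}∪out(2)={5}
  fail(4) 'cbcb': from fail(3)=1 chase 'b': 1 ⇒ 2;  out=∅∪out(2)=∅
  fail(9) 'bbcb': from fail(8)=1 chase 'b': 1 ⇒ 2;  out=∅∪out(2)=∅
  fail(14) 'caca': from fail(13)=24 chase 'a': 24→1 ⇒ 12;  out=∅∪out(12)=∅
  fail(18) 'cbaa': from fail(17)=19 chase 'a': 19→23→0 ⇒ 23;  out={3}∪out(23)={3}
  fail(5) 'cbcbb': from fail(4)=2 chase 'b': 2→6 ⇒ 7;  out={0}∪out(7)={0}
  fail(10) 'bbcbb': from fail(9)=2 chase 'b': 2→6 ⇒ 7;  out=∅∪out(7)=∅
  fail(15) 'cacac': from fail(14)=12 chase 'c': 12 ⇒ 13;  out=∅∪out(13)={7}
  fail(11) 'bbcbba': from fail(10)=7 chase 'a': 7→6 ⇒ 19;  out={1}∪out(19)={1}
  fail(16) 'cacacc': from fail(15)=13 chase 'c': 13→24→1 ⇒ 21;  out={2}∪out(21)={2}

Text stream:
i=0 'b': node 0→6
i=1 'c': node 6→1 (fail-walked)
i=2 'b': node 1→2
i=3 'c': node 2→3
i=4 'b': node 3→4
i=5 'b': node 4→5  ** P0@[1:5]
i=6 'c': node 5→8 (fail-walked)
i=7 'a': node 8→12 (fail-walked)
i=8 'c': node 12→13  ** P7@[7:8]
i=9 'a': node 13→14
i=10 'c': node 14→15  ** P7@[9:10]
i=11 'c': node 15→16  ** P2@[6:11]
i=12 'a': node 16→12 (fail-walked)
i=13 'c': node 12→13  ** P7@[12:13]
i=14 'b': node 13→2 (fail-walked)
i=15 'b': node 2→7 (fail-walked)
i=16 'c': node 7→8
i=17 'c': node 8→21 (fail-walked)
i=18 'c': node 21→21 (fail-walked)
i=19 'b': node 21→22  ** P5@[17:19]
i=20 'c': node 22→3 (fail-walked)
i=21 'b': node 3→4
i=22 'b': node 4→5  ** P0@[18:22]
i=23 'c': node 5→8 (fail-walked)
i=24 'b': node 8→9
i=25 'b': node 9→10
i=26 'a': node 10→11  ** P1@[21:26]
i=27 'c': node 11→20 (fail-walked)  ** P4@[25:27],P7@[26:27]
i=28 'c': node 20→21 (fail-walked)
i=29 'c': node 21→21 (fail-walked)
i=30 'b': node 21→22  ** P5@[28:30]
i=31 'a': node 22→17 (fail-walked)  ** P6@[29:31]
i=32 'a': node 17→18  ** P3@[29:32]
i=33 'c': node 18→24 (fail-walked)  ** P7@[32:33]
i=34 'b': node 24→2 (fail-walked)
i=35 'a': node 2→17  ** P6@[33:35]
i=36 'a': node 17→18  ** P3@[33:36]
i=37 'c': node 18→24 (fail-walked)  ** P7@[36:37]
i=38 'a': node 24→12 (fail-walked)
i=39 'a': node 12→23 (fail-walked)
i=40 'a': node 23→23 (fail-walked)
i=41 'c': node 23→24  ** P7@[40:41]
i=42 'a': node 24→12 (fail-walked)
i=43 'c': node 12→13  ** P7@[42:43]
i=44 'c': node 13→21 (fail-walked)
i=45 'a': node 21→12 (fail-walked)
i=46 'c': node 12→13  ** P7@[45:46]
i=47 'a': node 13→14
i=48 'c': node 14→15  ** P7@[47:48]
i=49 'a': node 15→14 (fail-walked)
i=50 'c': node 14→15  ** P7@[49:50]
i=51 'c': node 15→16  ** P2@[46:51]
i=52 'c': node 16→21 (fail-walked)
i=53 'b': node 21→22  ** P5@[51:53]
i=54 'a': node 22→17 (fail-walked)  ** P6@[52:54]
i=55 'a': node 17→18  ** P3@[52:55]
i=56 'c': node 18→24 (fail-walked)  ** P7@[55:56]
i=57 'b': node 24→2 (fail-walked)
i=58 'c': node 2→3
i=59 'b': node 3→4
i=60 'a': node 4→17 (fail-walked)  ** P6@[58:60]
i=61 'a': node 17→18  ** P3@[58:61]
i=62 'a': node 18→23 (fail-walked)
i=63 'a': node 23→23 (fail-walked)
i=64 'c': node 23→24  ** P7@[63:64]
i=65 'c': node 24→21 (fail-walked)
i=66 'b': node 21→22  ** P5@[64:66]
i=67 'a': node 22→17 (fail-walked)  ** P6@[65:67]
i=68 'a': node 17→18  ** P3@[65:68]
i=69 'c': node 18→24 (fail-walked)  ** P7@[68:69]
i=70 'b': node 24→2 (fail-walked)
i=71 'c': node 2→3
i=72 'b': node 3→4
i=73 'b': node 4→5  ** P0@[69:73]
i=74 'a': node 5→19 (fail-walked)

Matches: [[5,0],[8,7],[10,7],[11,2],[13,7],[19,5],[22,0],[26,1],[27,4],[27,7],[30,5],[31,6],[32,3],[33,7],[35,6],[36,3],[37,7],[41,7],[43,7],[46,7],[48,7],[50,7],[51,2],[53,5],[54,6],[55,3],[56,7],[60,6],[61,3],[64,7],[66,5],[67,6],[68,3],[69,7],[73,0]]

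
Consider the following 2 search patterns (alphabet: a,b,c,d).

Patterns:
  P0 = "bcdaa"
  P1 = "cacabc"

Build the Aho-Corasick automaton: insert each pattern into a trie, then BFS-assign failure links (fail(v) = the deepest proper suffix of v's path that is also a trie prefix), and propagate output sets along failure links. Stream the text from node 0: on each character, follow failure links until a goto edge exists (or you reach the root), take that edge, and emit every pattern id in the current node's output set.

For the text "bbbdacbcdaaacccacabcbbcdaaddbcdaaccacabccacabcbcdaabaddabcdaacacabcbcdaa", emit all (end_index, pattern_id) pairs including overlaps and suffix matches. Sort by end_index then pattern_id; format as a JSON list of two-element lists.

Build:
Trie (insert patterns):
  0='ε' goto b→1 c→6
  1='b' goto c→2
  2='bc' goto d→3
  3='bcd' goto a→4
  4='bcda' goto a→5
  5='bcdaa' goto ·  [P0 ends]
  6='c' goto a→7
  7='ca' goto c→8
  8='cac' goto a→9
  9='caca' goto b→10
  10='cacab' goto c→11
  11='cacabc' goto ·  [P1 ends]

BFS fail/out derivation:
  n1('b'): parent n0 fail=0; on 'b' 0 → fail=0;  out ∅∪∅=∅
  n6('c'): parent n0 fail=0; on 'c' 0 → fail=0;  out ∅∪∅=∅
  n2('bc'): parent n1 fail=0; on 'c' 0 → fail=6;  out ∅∪∅=∅
  n7('ca'): parent n6 fail=0; on 'a' 0 → fail=0;  out ∅∪∅=∅
  n3('bcd'): parent n2 fail=6; on 'd' 6→0 → fail=0;  out ∅∪∅=∅
  n8('cac'): parent n7 fail=0; on 'c' 0 → fail=6;  out ∅∪∅=∅
  n4('bcda'): parent n3 fail=0; on 'a' 0 → fail=0;  out ∅∪∅=∅
  n9('caca'): parent n8 fail=6; on 'a' 6 → fail=7;  out ∅∪∅=∅
  n5('bcdaa'): parent n4 fail=0; on 'a' 0 → fail=0;  out {0}∪∅={0}
  n10('cacab'): parent n9 fail=7; on 'b' 7→0 → fail=1;  out ∅∪∅=∅
  n11('cacabc'): parent n10 fail=1; on 'c' 1 → fail=2;  out {1}∪∅={1}

Text stream:
i=0 'b': node 0→1
i=1 'b': node 1→1 (fail-walked)
i=2 'b': node 1→1 (fail-walked)
i=3 'd': node 1→0 (fail-walked)
i=4 'a': node 0→0
i=5 'c': node 0→6
i=6 'b': node 6→1 (fail-walked)
i=7 'c': node 1→2
i=8 'd': node 2→3
i=9 'a': node 3→4
i=10 'a': node 4→5  ** P0@[6:10]
i=11 'a': node 5→0 (fail-walked)
i=12 'c': node 0→6
i=13 'c': node 6→6 (fail-walked)
i=14 'c': node 6→6 (fail-walked)
i=15 'a': node 6→7
i=16 'c': node 7→8
i=17 'a': node 8→9
i=18 'b': node 9→10
i=19 'c': node 10→11  ** P1@[14:19]
i=20 'b': node 11→1 (fail-walked)
i=21 'b': node 1→1 (fail-walked)
i=22 'c': node 1→2
i=23 'd': node 2→3
i=24 'a': node 3→4
i=25 'a': node 4→5  ** P0@[21:25]
i=26 'd': node 5→0 (fail-walked)
i=27 'd': node 0→0
i=28 'b': node 0→1
i=29 'c': node 1→2
i=30 'd': node 2→3
i=31 'a': node 3→4
i=32 'a': node 4→5  ** P0@[28:32]
i=33 'c': node 5→6 (fail-walked)
i=34 'c': node 6→6 (fail-walked)
i=35 'a': node 6→7
i=36 'c': node 7→8
i=37 'a': node 8→9
i=38 'b': node 9→10
i=39 'c': node 10→11  ** P1@[34:39]
i=40 'c': node 11→6 (fail-walked)
i=41 'a': node 6→7
i=42 'c': node 7→8
i=43 'a': node 8→9
i=44 'b': node 9→10
i=45 'c': node 10→11  ** P1@[40:45]
i=46 'b': node 11→1 (fail-walked)
i=47 'c': node 1→2
i=48 'd': node 2→3
i=49 'a': node 3→4
i=50 'a': node 4→5  ** P0@[46:50]
i=51 'b': node 5→1 (fail-walked)
i=52 'a': node 1→0 (fail-walked)
i=53 'd': node 0→0
i=54 'd': node 0→0
i=55 'a': node 0→0
i=56 'b': node 0→1
i=57 'c': node 1→2
i=58 'd': node 2→3
i=59 'a': node 3→4
i=60 'a': node 4→5  ** P0@[56:60]
i=61 'c': node 5→6 (fail-walked)
i=62 'a': node 6→7
i=63 'c': node 7→8
i=64 'a': node 8→9
i=65 'b': node 9→10
i=66 'c': node 10→11  ** P1@[61:66]
i=67 'b': node 11→1 (fail-walked)
i=68 'c': node 1→2
i=69 'd': node 2→3
i=70 'a': node 3→4
i=71 'a': node 4→5  ** P0@[67:71]

All matches (sorted): [[10,0],[19,1],[25,0],[32,0],[39,1],[45,1],[50,0],[60,0],[66,1],[71,0]]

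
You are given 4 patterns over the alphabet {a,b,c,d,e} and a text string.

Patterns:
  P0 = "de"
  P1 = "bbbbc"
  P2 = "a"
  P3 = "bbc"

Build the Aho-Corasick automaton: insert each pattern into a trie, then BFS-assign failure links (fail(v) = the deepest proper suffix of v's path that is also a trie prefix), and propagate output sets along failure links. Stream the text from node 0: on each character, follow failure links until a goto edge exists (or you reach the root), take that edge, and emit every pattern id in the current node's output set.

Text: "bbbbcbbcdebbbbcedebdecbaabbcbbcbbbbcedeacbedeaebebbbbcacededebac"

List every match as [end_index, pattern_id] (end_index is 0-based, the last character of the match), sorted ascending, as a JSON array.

Construct AC machine:
Trie (insert patterns):
  0='ε' goto a→8 b→3 d→1
  1='d' goto e→2
  2='de' goto ·  ←P0
  3='b' goto b→4
  4='bb' goto b→5 c→9
  5='bbb' goto b→6
  6='bbbb' goto c→7
  7='bbbbc' goto ·  ←P1
  8='a' goto ·  ←P2
  9='bbc' goto ·  ←P3

Failure links (BFS by depth):
  n1('d'): parent n0 fail=0; on 'd' 0 → fail=0;  out ∅∪∅=∅
  n3('b'): parent n0 fail=0; on 'b' 0 → fail=0;  out ∅∪∅=∅
  n8('a'): parent n0 fail=0; on 'a' 0 → fail=0;  out {2}∪∅={2}
  n2('de'): parent n1 fail=0; on 'e' 0 → fail=0;  out {0}∪∅={0}
  n4('bb'): parent n3 fail=0; on 'b' 0 → fail=3;  out ∅∪∅=∅
  n5('bbb'): parent n4 fail=3; on 'b' 3 → fail=4;  out ∅∪∅=∅
  n9('bbc'): parent n4 fail=3; on 'c' 3→0 → fail=0;  out {3}∪∅={3}
  n6('bbbb'): parent n5 fail=4; on 'b' 4 → fail=5;  out ∅∪∅=∅
  n7('bbbbc'): parent n6 fail=5; on 'c' 5→4 → fail=9;  out {1}∪{3}={1,3}

Run:
i=0 'b': node 0→3
i=1 'b': node 3→4
i=2 'b': node 4→5
i=3 'b': node 5→6
i=4 'c': node 6→7  emit P1@[0:4],P3@[2:4]
i=5 'b': node 7→3 (via fail)
i=6 'b': node 3→4
i=7 'c': node 4→9  emit P3@[5:7]
i=8 'd': node 9→1 (via fail)
i=9 'e': node 1→2  emit P0@[8:9]
i=10 'b': node 2→3 (via fail)
i=11 'b': node 3→4
i=12 'b': node 4→5
i=13 'b': node 5→6
i=14 'c': node 6→7  emit P1@[10:14],P3@[12:14]
i=15 'e': node 7→0 (via fail)
i=16 'd': node 0→1
i=17 'e': node 1→2  emit P0@[16:17]
i=18 'b': node 2→3 (via fail)
i=19 'd': node 3→1 (via fail)
i=20 'e': node 1→2  emit P0@[19:20]
i=21 'c': node 2→0 (via fail)
i=22 'b': node 0→3
i=23 'a': node 3→8 (via fail)  emit P2@[23:23]
i=24 'a': node 8→8 (via fail)  emit P2@[24:24]
i=25 'b': node 8→3 (via fail)
i=26 'b': node 3→4
i=27 'c': node 4→9  emit P3@[25:27]
i=28 'b': node 9→3 (via fail)
i=29 'b': node 3→4
i=30 'c': node 4→9  emit P3@[28:30]
i=31 'b': node 9→3 (via fail)
i=32 'b': node 3→4
i=33 'b': node 4→5
i=34 'b': node 5→6
i=35 'c': node 6→7  emit P1@[31:35],P3@[33:35]
i=36 'e': node 7→0 (via fail)
i=37 'd': node 0→1
i=38 'e': node 1→2  emit P0@[37:38]
i=39 'a': node 2→8 (via fail)  emit P2@[39:39]
i=40 'c': node 8→0 (via fail)
i=41 'b': node 0→3
i=42 'e': node 3→0 (via fail)
i=43 'd': node 0→1
i=44 'e': node 1→2  emit P0@[43:44]
i=45 'a': node 2→8 (via fail)  emit P2@[45:45]
i=46 'e': node 8→0 (via fail)
i=47 'b': node 0→3
i=48 'e': node 3→0 (via fail)
i=49 'b': node 0→3
i=50 'b': node 3→4
i=51 'b': node 4→5
i=52 'b': node 5→6
i=53 'c': node 6→7  emit P1@[49:53],P3@[51:53]
i=54 'a': node 7→8 (via fail)  emit P2@[54:54]
i=55 'c': node 8→0 (via fail)
i=56 'e': node 0→0
i=57 'd': node 0→1
i=58 'e': node 1→2  emit P0@[57:58]
i=59 'd': node 2→1 (via fail)
i=60 'e': node 1→2  emit P0@[59:60]
i=61 'b': node 2→3 (via fail)
i=62 'a': node 3→8 (via fail)  emit P2@[62:62]
i=63 'c': node 8→0 (via fail)

Matches: [[4,1],[4,3],[7,3],[9,0],[14,1],[14,3],[17,0],[20,0],[23,2],[24,2],[27,3],[30,3],[35,1],[35,3],[38,0],[39,2],[44,0],[45,2],[53,1],[53,3],[54,2],[58,0],[60,0],[62,2]]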